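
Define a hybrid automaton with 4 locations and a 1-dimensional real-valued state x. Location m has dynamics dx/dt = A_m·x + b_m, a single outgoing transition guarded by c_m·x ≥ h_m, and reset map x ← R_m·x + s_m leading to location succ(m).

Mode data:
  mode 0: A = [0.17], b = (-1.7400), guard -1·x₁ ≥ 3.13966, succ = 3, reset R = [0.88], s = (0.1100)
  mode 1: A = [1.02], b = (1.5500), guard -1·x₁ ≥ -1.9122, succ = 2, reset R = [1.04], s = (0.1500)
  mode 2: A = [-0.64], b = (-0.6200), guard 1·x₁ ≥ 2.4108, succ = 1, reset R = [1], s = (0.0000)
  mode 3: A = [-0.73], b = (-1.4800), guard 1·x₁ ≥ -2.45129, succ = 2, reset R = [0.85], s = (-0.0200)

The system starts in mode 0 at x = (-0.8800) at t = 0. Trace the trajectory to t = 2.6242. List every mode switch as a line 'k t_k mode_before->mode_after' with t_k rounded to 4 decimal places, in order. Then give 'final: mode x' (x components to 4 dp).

1 1.0886 0->3
2 1.6216 3->2
final: 2 -1.5661

Mode 0: guard c·x = 3.1397 hit at Δt = 1.0886 (t = 1.0886), x⁻ = (-3.1397) → reset → x⁺ = (-2.6529), jump to mode 3
Mode 3: guard c·x = -2.4513 hit at Δt = 0.5330 (t = 1.6216), x⁻ = (-2.4513) → reset → x⁺ = (-2.1036), jump to mode 2
Mode 2: flow for 1.0026 to horizon, guard not reached → x = (-1.5661)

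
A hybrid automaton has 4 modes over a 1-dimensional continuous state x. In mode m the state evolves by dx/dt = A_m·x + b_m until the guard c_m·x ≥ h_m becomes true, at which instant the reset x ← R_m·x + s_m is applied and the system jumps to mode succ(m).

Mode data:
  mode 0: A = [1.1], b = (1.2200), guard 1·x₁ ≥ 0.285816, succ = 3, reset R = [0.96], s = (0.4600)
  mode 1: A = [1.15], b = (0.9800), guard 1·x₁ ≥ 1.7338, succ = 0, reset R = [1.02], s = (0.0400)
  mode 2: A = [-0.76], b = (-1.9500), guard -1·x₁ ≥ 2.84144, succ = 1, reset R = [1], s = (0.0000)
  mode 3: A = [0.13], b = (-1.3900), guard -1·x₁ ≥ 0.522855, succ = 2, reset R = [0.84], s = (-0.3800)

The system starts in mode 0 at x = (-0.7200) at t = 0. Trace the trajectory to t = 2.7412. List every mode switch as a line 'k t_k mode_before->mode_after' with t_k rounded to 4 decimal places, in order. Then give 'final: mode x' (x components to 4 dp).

1 1.1607 0->3
2 2.0753 3->2
final: 2 -1.5129

Mode 0: guard c·x = 0.2858 hit at Δt = 1.1607 (t = 1.1607), x⁻ = (0.2858) → reset → x⁺ = (0.7344), jump to mode 3
Mode 3: guard c·x = 0.5229 hit at Δt = 0.9146 (t = 2.0753), x⁻ = (-0.5229) → reset → x⁺ = (-0.8192), jump to mode 2
Mode 2: flow for 0.6659 to horizon, guard not reached → x = (-1.5129)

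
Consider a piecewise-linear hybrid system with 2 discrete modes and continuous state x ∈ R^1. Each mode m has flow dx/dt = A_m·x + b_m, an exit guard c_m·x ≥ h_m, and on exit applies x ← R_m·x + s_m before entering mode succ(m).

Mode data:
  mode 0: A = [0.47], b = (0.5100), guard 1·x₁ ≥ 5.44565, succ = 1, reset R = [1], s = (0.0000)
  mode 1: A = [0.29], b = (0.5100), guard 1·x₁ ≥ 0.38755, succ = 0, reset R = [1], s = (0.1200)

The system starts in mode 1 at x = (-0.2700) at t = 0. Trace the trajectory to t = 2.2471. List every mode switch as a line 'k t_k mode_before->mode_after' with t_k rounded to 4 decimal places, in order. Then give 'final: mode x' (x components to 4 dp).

Mode 1: guard c·x = 0.3876 hit at Δt = 1.2615 (t = 1.2615), x⁻ = (0.3876) → reset → x⁺ = (0.5076), jump to mode 0
Mode 0: flow for 0.9856 to horizon, guard not reached → x = (1.4459)

1 1.2615 1->0
final: 0 1.4459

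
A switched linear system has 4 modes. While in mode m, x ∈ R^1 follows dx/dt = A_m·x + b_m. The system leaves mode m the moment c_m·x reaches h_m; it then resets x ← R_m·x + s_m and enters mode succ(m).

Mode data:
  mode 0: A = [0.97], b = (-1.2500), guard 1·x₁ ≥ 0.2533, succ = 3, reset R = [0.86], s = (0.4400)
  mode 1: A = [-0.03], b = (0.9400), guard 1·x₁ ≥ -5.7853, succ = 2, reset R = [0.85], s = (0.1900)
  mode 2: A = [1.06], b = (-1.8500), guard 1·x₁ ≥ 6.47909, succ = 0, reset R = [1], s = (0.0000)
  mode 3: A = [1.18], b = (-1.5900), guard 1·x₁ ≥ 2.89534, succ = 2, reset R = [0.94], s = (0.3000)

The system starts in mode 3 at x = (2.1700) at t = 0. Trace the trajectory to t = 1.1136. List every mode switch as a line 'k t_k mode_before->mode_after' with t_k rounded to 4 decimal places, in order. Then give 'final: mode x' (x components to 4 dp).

Mode 3: guard c·x = 2.8953 hit at Δt = 0.5358 (t = 0.5358), x⁻ = (2.8953) → reset → x⁺ = (3.0216), jump to mode 2
Mode 2: flow for 0.5778 to horizon, guard not reached → x = (4.1001)

1 0.5358 3->2
final: 2 4.1001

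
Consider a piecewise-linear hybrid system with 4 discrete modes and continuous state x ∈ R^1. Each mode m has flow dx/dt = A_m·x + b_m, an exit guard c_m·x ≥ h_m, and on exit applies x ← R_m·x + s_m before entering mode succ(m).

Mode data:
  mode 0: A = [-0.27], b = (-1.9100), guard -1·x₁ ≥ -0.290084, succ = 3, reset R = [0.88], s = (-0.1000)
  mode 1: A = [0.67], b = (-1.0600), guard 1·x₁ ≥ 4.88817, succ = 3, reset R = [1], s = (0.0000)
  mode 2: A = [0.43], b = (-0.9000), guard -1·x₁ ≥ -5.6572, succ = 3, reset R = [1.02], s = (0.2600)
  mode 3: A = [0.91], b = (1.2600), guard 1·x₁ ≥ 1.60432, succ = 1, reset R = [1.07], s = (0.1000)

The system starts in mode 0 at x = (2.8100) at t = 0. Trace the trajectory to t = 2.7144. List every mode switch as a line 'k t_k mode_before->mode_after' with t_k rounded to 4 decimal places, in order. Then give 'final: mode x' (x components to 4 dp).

1 1.0900 0->3
2 1.8188 3->1
final: 1 2.0095

Mode 0: guard c·x = -0.2901 hit at Δt = 1.0900 (t = 1.0900), x⁻ = (0.2901) → reset → x⁺ = (0.1553), jump to mode 3
Mode 3: guard c·x = 1.6043 hit at Δt = 0.7288 (t = 1.8188), x⁻ = (1.6043) → reset → x⁺ = (1.8166), jump to mode 1
Mode 1: flow for 0.8956 to horizon, guard not reached → x = (2.0095)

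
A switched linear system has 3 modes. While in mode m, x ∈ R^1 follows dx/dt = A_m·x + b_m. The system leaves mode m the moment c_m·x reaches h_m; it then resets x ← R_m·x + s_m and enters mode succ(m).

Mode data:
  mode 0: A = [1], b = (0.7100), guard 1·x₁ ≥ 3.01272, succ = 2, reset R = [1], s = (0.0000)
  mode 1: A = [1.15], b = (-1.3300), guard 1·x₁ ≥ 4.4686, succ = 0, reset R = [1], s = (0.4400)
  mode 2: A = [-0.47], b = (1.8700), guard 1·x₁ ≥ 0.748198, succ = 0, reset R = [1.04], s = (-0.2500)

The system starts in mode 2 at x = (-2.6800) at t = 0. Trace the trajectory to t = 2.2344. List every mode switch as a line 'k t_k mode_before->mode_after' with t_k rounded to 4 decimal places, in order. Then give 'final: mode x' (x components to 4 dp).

1 1.5389 2->0
final: 0 1.7721

Mode 2: guard c·x = 0.7482 hit at Δt = 1.5389 (t = 1.5389), x⁻ = (0.7482) → reset → x⁺ = (0.5281), jump to mode 0
Mode 0: flow for 0.6955 to horizon, guard not reached → x = (1.7721)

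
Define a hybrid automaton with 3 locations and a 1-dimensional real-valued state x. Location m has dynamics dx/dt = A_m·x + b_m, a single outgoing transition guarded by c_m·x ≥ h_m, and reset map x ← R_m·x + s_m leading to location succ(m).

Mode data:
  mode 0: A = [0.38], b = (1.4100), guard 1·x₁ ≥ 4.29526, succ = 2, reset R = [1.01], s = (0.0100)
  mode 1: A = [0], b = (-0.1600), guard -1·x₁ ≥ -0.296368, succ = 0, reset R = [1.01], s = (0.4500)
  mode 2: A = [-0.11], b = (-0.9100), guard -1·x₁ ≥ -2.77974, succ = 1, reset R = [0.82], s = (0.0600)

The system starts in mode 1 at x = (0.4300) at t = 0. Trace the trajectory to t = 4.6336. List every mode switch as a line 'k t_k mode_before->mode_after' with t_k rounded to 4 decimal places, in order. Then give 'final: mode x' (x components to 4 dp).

Mode 1: guard c·x = -0.2964 hit at Δt = 0.8352 (t = 0.8352), x⁻ = (0.2964) → reset → x⁺ = (0.7493), jump to mode 0
Mode 0: guard c·x = 4.2953 hit at Δt = 1.5396 (t = 2.3748), x⁻ = (4.2953) → reset → x⁺ = (4.3482), jump to mode 2
Mode 2: guard c·x = -2.7797 hit at Δt = 1.2064 (t = 3.5812), x⁻ = (2.7797) → reset → x⁺ = (2.3394), jump to mode 1
Mode 1: flow for 1.0524 to horizon, guard not reached → x = (2.1710)

1 0.8352 1->0
2 2.3748 0->2
3 3.5812 2->1
final: 1 2.1710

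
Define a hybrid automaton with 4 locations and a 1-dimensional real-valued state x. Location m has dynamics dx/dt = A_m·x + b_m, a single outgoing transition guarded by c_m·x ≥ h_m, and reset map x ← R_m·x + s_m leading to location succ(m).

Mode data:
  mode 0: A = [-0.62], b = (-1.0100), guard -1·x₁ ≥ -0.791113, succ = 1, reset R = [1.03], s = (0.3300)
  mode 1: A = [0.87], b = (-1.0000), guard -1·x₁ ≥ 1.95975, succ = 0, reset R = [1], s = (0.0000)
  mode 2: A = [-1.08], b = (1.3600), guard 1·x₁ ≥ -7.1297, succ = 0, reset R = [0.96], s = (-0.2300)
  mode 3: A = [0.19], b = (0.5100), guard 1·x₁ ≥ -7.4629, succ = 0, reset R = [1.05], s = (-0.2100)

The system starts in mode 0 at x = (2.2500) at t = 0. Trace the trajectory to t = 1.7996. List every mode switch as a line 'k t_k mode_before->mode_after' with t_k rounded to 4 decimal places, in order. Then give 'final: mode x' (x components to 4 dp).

Mode 0: guard c·x = -0.7911 hit at Δt = 0.7609 (t = 0.7609), x⁻ = (0.7911) → reset → x⁺ = (1.1448), jump to mode 1
Mode 1: flow for 1.0387 to horizon, guard not reached → x = (1.1381)

1 0.7609 0->1
final: 1 1.1381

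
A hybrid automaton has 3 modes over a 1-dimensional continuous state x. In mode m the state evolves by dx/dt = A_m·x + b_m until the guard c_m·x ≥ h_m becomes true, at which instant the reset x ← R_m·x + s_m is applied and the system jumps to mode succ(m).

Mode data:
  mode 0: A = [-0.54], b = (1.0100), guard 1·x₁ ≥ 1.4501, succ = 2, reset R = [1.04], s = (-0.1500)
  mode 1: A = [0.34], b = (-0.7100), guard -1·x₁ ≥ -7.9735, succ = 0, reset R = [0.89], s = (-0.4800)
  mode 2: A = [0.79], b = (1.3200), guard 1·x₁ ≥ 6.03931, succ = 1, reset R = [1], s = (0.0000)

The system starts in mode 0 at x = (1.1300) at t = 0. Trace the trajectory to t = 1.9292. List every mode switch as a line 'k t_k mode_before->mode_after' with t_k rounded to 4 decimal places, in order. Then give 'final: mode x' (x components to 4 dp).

1 1.0486 0->2
final: 2 4.4023

Mode 0: guard c·x = 1.4501 hit at Δt = 1.0486 (t = 1.0486), x⁻ = (1.4501) → reset → x⁺ = (1.3581), jump to mode 2
Mode 2: flow for 0.8806 to horizon, guard not reached → x = (4.4023)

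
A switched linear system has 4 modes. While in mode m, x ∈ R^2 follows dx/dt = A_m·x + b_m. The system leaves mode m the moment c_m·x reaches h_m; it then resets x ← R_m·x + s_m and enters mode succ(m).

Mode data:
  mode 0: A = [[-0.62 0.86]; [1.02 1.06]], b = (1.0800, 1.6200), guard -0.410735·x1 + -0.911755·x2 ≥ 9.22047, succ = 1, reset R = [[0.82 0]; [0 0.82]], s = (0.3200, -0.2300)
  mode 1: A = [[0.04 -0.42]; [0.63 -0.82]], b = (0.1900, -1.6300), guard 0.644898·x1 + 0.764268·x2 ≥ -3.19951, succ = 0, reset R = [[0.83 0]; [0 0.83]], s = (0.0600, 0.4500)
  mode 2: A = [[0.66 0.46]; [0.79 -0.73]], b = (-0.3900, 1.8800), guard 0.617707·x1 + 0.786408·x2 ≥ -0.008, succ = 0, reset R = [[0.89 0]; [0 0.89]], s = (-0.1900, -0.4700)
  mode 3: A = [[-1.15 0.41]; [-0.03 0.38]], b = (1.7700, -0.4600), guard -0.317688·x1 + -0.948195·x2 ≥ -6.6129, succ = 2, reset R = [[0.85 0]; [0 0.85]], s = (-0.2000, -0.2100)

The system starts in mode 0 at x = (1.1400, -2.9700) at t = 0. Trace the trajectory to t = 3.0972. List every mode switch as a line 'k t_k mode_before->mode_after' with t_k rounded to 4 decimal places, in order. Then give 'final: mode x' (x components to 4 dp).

1 1.4928 0->1
2 2.4475 1->0
final: 0 -1.0349 -5.4419

Mode 0: guard c·x = 9.2205 hit at Δt = 1.4928 (t = 1.4928), x⁻ = (-2.8102, -8.8469) → reset → x⁺ = (-1.9843, -7.4845), jump to mode 1
Mode 1: guard c·x = -3.1995 hit at Δt = 0.9547 (t = 2.4475), x⁻ = (0.5922, -4.6861) → reset → x⁺ = (0.5516, -3.4395), jump to mode 0
Mode 0: flow for 0.6497 to horizon, guard not reached → x = (-1.0349, -5.4419)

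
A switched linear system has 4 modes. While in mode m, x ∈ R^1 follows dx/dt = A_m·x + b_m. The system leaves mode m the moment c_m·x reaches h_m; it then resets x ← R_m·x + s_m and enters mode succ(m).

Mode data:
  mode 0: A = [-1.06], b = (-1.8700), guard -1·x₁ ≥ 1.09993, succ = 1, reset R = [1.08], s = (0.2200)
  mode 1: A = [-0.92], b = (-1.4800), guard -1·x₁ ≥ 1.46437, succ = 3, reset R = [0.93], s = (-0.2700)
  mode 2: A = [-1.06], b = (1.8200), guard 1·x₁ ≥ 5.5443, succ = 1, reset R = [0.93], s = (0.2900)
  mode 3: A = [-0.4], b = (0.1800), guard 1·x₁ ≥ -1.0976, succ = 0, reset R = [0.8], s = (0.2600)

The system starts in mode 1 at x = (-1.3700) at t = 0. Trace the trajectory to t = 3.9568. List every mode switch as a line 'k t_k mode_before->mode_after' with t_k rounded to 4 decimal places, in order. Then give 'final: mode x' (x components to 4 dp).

Mode 1: guard c·x = 1.4644 hit at Δt = 0.5469 (t = 0.5469), x⁻ = (-1.4644) → reset → x⁺ = (-1.6319), jump to mode 3
Mode 3: guard c·x = -1.0976 hit at Δt = 0.7414 (t = 1.2883), x⁻ = (-1.0976) → reset → x⁺ = (-0.6181), jump to mode 0
Mode 0: guard c·x = 1.0999 hit at Δt = 0.5146 (t = 1.8029), x⁻ = (-1.0999) → reset → x⁺ = (-0.9679), jump to mode 1
Mode 1: guard c·x = 1.4644 hit at Δt = 1.6202 (t = 3.4231), x⁻ = (-1.4644) → reset → x⁺ = (-1.6319), jump to mode 3
Mode 3: flow for 0.5337 to horizon, guard not reached → x = (-1.2317)

1 0.5469 1->3
2 1.2883 3->0
3 1.8029 0->1
4 3.4231 1->3
final: 3 -1.2317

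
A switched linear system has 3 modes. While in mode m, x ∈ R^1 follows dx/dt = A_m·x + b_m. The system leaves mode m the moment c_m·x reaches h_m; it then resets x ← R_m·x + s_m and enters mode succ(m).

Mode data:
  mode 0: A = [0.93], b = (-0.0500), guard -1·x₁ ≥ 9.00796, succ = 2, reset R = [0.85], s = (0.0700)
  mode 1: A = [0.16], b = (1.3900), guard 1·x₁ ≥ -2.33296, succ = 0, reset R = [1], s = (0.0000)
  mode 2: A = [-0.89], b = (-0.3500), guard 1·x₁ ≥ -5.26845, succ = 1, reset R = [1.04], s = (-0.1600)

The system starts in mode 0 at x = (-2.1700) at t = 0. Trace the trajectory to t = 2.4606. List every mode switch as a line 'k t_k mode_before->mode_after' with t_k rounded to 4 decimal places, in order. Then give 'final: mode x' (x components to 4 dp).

Mode 0: guard c·x = 9.0080 hit at Δt = 1.5106 (t = 1.5106), x⁻ = (-9.0080) → reset → x⁺ = (-7.5868), jump to mode 2
Mode 2: guard c·x = -5.2684 hit at Δt = 0.4371 (t = 1.9477), x⁻ = (-5.2684) → reset → x⁺ = (-5.6392), jump to mode 1
Mode 1: flow for 0.5129 to horizon, guard not reached → x = (-5.3785)

1 1.5106 0->2
2 1.9477 2->1
final: 1 -5.3785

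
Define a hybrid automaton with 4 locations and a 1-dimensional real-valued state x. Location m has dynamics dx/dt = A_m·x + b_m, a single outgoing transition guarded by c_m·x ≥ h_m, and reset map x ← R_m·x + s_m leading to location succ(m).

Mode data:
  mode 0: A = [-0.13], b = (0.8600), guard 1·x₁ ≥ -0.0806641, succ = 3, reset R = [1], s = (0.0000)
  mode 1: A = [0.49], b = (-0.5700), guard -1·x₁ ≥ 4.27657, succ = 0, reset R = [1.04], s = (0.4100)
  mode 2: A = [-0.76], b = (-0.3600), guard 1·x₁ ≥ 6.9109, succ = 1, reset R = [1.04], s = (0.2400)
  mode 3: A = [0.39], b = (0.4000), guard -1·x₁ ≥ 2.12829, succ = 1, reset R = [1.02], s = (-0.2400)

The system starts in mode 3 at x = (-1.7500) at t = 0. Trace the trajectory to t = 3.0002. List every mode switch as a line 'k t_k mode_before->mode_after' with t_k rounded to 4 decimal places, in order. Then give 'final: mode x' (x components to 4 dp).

Mode 3: guard c·x = 2.1283 hit at Δt = 1.0774 (t = 1.0774), x⁻ = (-2.1283) → reset → x⁺ = (-2.4109), jump to mode 1
Mode 1: guard c·x = 4.2766 hit at Δt = 0.8572 (t = 1.9346), x⁻ = (-4.2766) → reset → x⁺ = (-4.0376), jump to mode 0
Mode 0: flow for 1.0656 to horizon, guard not reached → x = (-2.6595)

1 1.0774 3->1
2 1.9346 1->0
final: 0 -2.6595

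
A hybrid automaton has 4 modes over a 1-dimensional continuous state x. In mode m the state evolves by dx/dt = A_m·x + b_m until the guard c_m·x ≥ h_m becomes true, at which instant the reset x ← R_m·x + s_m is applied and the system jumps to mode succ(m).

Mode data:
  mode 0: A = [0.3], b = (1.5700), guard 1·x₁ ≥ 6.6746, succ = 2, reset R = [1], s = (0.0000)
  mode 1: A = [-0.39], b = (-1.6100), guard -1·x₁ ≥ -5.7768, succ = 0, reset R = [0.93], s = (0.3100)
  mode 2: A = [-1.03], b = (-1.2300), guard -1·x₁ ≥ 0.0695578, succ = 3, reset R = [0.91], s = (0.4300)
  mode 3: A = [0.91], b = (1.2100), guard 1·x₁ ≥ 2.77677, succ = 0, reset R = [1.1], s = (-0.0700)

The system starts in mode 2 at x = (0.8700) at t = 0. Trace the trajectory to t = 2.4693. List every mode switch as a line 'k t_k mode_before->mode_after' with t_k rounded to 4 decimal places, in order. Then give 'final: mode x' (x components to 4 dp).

1 0.5896 2->3
2 1.5611 3->0
final: 0 5.5582

Mode 2: guard c·x = 0.0696 hit at Δt = 0.5896 (t = 0.5896), x⁻ = (-0.0696) → reset → x⁺ = (0.3667), jump to mode 3
Mode 3: guard c·x = 2.7768 hit at Δt = 0.9715 (t = 1.5611), x⁻ = (2.7768) → reset → x⁺ = (2.9844), jump to mode 0
Mode 0: flow for 0.9082 to horizon, guard not reached → x = (5.5582)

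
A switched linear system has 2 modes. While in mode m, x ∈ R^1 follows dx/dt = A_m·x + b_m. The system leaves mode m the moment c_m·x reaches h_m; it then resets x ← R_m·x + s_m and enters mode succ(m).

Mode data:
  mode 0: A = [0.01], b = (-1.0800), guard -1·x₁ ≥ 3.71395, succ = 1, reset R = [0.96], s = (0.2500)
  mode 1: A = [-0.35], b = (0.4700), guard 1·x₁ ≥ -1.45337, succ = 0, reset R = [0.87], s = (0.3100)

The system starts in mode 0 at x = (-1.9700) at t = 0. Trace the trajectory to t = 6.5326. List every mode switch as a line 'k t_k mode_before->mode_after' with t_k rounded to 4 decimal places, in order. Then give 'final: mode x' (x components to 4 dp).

Mode 0: guard c·x = 3.7140 hit at Δt = 1.5734 (t = 1.5734), x⁻ = (-3.7140) → reset → x⁺ = (-3.3154), jump to mode 1
Mode 1: guard c·x = -1.4534 hit at Δt = 1.4582 (t = 3.0316), x⁻ = (-1.4534) → reset → x⁺ = (-0.9544), jump to mode 0
Mode 0: guard c·x = 3.7140 hit at Δt = 2.5012 (t = 5.5328), x⁻ = (-3.7140) → reset → x⁺ = (-3.3154), jump to mode 1
Mode 1: flow for 0.9998 to horizon, guard not reached → x = (-1.9400)

1 1.5734 0->1
2 3.0316 1->0
3 5.5328 0->1
final: 1 -1.9400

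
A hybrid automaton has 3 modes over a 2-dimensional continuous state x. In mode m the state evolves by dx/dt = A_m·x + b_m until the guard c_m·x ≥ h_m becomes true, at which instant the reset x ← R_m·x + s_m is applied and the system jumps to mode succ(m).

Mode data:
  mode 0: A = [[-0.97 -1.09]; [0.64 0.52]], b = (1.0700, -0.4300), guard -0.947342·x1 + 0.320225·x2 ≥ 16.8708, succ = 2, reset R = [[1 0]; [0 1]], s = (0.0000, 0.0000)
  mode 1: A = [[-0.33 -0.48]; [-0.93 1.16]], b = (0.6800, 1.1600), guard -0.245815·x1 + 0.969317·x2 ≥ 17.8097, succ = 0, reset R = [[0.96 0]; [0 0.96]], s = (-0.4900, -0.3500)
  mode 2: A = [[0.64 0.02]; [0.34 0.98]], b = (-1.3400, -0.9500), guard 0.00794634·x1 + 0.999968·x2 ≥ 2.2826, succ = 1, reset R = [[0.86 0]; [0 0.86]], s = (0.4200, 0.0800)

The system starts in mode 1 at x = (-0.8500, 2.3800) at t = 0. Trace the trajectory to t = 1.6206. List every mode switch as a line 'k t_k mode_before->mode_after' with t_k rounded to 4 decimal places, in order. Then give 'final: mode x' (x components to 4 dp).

1 1.2541 1->0
final: 0 -8.4815 17.9181

Mode 1: guard c·x = 17.8097 hit at Δt = 1.2541 (t = 1.2541), x⁻ = (-3.9809, 17.3639) → reset → x⁺ = (-4.3116, 16.3194), jump to mode 0
Mode 0: flow for 0.3665 to horizon, guard not reached → x = (-8.4815, 17.9181)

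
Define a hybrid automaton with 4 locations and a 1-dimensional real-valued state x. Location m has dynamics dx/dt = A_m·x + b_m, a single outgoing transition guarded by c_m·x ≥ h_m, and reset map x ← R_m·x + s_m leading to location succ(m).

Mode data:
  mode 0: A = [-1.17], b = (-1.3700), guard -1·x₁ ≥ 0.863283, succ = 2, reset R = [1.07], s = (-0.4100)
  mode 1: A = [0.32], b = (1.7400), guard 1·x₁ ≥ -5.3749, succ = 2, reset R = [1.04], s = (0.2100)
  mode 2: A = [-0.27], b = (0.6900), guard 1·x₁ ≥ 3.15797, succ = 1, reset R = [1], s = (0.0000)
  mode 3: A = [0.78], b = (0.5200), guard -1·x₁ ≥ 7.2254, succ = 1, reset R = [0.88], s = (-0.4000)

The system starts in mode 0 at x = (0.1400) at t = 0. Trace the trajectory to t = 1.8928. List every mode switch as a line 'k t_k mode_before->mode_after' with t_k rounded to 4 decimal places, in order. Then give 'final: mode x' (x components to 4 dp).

1 1.2389 0->2
final: 2 -0.7043

Mode 0: guard c·x = 0.8633 hit at Δt = 1.2389 (t = 1.2389), x⁻ = (-0.8633) → reset → x⁺ = (-1.3337), jump to mode 2
Mode 2: flow for 0.6539 to horizon, guard not reached → x = (-0.7043)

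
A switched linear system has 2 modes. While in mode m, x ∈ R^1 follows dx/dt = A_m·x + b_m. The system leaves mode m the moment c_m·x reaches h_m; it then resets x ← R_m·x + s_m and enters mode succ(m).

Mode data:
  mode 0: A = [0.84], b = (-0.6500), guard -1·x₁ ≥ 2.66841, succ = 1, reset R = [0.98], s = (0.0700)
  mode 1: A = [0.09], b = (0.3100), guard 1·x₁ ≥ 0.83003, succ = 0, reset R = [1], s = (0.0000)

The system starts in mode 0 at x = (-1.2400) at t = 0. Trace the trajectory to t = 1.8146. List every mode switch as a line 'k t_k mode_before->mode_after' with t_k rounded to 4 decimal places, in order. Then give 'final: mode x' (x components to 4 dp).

1 0.6382 0->1
final: 1 -2.4446

Mode 0: guard c·x = 2.6684 hit at Δt = 0.6382 (t = 0.6382), x⁻ = (-2.6684) → reset → x⁺ = (-2.5450), jump to mode 1
Mode 1: flow for 1.1764 to horizon, guard not reached → x = (-2.4446)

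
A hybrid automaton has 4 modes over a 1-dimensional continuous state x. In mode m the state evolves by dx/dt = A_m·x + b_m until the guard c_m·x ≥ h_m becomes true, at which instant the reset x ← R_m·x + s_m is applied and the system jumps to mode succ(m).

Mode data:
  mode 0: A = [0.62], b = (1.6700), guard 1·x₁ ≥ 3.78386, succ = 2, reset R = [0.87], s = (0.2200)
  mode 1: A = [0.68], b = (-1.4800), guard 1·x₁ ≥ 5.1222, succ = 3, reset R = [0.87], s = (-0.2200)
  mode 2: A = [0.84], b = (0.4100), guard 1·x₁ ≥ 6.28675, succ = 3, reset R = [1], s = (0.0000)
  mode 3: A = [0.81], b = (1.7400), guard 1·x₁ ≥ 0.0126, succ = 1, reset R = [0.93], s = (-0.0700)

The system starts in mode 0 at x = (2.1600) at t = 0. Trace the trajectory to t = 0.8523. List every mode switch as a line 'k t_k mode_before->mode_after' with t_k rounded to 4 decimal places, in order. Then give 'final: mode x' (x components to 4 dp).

1 0.4655 0->2
final: 2 5.0476

Mode 0: guard c·x = 3.7839 hit at Δt = 0.4655 (t = 0.4655), x⁻ = (3.7839) → reset → x⁺ = (3.5120), jump to mode 2
Mode 2: flow for 0.3868 to horizon, guard not reached → x = (5.0476)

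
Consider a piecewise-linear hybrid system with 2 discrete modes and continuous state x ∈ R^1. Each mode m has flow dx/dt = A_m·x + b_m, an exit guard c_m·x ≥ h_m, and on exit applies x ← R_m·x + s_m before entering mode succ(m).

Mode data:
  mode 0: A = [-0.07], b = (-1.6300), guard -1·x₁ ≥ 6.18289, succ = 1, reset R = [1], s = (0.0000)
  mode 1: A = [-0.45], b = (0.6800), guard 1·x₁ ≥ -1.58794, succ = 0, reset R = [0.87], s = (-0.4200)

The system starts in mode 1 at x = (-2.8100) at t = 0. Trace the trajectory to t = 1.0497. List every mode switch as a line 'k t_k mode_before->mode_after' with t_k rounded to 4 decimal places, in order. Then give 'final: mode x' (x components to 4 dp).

1 0.7387 1->0
final: 0 -2.2642

Mode 1: guard c·x = -1.5879 hit at Δt = 0.7387 (t = 0.7387), x⁻ = (-1.5879) → reset → x⁺ = (-1.8015), jump to mode 0
Mode 0: flow for 0.3110 to horizon, guard not reached → x = (-2.2642)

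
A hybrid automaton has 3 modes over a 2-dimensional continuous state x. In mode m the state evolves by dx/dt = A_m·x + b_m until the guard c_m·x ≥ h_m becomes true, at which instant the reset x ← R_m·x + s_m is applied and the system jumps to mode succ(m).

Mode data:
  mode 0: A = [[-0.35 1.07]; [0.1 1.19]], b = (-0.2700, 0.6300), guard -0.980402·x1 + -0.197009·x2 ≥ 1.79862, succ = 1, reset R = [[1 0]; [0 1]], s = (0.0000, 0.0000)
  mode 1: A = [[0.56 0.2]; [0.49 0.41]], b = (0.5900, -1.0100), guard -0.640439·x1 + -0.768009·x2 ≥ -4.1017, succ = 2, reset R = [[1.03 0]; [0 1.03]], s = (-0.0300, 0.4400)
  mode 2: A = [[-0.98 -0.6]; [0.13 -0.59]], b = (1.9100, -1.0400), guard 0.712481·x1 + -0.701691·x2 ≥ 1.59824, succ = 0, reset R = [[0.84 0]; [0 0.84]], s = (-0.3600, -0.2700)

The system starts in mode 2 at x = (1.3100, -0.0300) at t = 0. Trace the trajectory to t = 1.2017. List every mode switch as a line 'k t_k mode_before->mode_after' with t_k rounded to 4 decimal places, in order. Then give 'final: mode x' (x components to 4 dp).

Mode 2: guard c·x = 1.5982 hit at Δt = 0.7265 (t = 0.7265), x⁻ = (1.7357, -0.5153) → reset → x⁺ = (1.0980, -0.7028), jump to mode 0
Mode 0: flow for 0.4752 to horizon, guard not reached → x = (0.4659, -0.7832)

1 0.7265 2->0
final: 0 0.4659 -0.7832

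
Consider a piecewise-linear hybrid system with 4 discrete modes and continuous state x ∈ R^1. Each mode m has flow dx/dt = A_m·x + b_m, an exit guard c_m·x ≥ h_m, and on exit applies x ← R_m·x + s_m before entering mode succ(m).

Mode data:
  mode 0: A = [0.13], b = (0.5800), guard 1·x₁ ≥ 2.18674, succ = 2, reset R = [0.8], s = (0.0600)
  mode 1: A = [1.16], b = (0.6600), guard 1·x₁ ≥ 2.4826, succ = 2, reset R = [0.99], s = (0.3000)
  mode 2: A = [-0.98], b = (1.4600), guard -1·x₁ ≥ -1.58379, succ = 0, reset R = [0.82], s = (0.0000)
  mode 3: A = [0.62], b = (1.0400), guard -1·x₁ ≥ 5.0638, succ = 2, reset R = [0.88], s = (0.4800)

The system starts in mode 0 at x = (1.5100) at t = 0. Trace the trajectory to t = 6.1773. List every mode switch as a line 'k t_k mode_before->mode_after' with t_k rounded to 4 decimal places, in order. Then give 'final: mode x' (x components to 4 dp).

1 0.8258 0->2
2 2.0746 2->0
3 3.1775 0->2
4 4.4263 2->0
5 5.5292 0->2
final: 2 1.6591

Mode 0: guard c·x = 2.1867 hit at Δt = 0.8258 (t = 0.8258), x⁻ = (2.1867) → reset → x⁺ = (1.8094), jump to mode 2
Mode 2: guard c·x = -1.5838 hit at Δt = 1.2488 (t = 2.0746), x⁻ = (1.5838) → reset → x⁺ = (1.2987), jump to mode 0
Mode 0: guard c·x = 2.1867 hit at Δt = 1.1029 (t = 3.1775), x⁻ = (2.1867) → reset → x⁺ = (1.8094), jump to mode 2
Mode 2: guard c·x = -1.5838 hit at Δt = 1.2488 (t = 4.4263), x⁻ = (1.5838) → reset → x⁺ = (1.2987), jump to mode 0
Mode 0: guard c·x = 2.1867 hit at Δt = 1.1029 (t = 5.5292), x⁻ = (2.1867) → reset → x⁺ = (1.8094), jump to mode 2
Mode 2: flow for 0.6481 to horizon, guard not reached → x = (1.6591)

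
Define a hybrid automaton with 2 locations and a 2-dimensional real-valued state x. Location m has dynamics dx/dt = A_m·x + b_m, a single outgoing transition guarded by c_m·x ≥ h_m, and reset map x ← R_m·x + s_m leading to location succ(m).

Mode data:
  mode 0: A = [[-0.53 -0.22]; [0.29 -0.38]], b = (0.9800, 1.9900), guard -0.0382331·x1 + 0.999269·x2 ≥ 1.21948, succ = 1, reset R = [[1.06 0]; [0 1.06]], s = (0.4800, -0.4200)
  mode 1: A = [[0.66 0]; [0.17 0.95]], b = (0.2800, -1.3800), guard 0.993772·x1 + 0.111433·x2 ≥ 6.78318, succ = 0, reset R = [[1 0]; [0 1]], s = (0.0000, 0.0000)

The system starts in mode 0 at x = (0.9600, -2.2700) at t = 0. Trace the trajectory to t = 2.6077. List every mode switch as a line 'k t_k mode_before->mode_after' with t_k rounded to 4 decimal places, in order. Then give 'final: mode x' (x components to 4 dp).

Mode 0: guard c·x = 1.2195 hit at Δt = 1.4125 (t = 1.4125), x⁻ = (1.4585, 1.2762) → reset → x⁺ = (2.0260, 0.9327), jump to mode 1
Mode 1: flow for 1.1952 to horizon, guard not reached → x = (4.9684, 0.9836)

1 1.4125 0->1
final: 1 4.9684 0.9836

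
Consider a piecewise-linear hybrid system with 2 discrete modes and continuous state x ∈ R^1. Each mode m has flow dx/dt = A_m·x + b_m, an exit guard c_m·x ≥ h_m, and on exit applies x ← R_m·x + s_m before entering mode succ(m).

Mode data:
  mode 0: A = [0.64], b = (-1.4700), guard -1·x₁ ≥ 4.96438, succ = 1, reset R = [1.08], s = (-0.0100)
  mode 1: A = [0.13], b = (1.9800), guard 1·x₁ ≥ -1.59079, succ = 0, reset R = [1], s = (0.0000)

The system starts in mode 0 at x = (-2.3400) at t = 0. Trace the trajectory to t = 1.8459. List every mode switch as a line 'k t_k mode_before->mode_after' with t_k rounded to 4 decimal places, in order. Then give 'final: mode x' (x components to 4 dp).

1 0.7008 0->1
final: 1 -3.7890

Mode 0: guard c·x = 4.9644 hit at Δt = 0.7008 (t = 0.7008), x⁻ = (-4.9644) → reset → x⁺ = (-5.3715), jump to mode 1
Mode 1: flow for 1.1451 to horizon, guard not reached → x = (-3.7890)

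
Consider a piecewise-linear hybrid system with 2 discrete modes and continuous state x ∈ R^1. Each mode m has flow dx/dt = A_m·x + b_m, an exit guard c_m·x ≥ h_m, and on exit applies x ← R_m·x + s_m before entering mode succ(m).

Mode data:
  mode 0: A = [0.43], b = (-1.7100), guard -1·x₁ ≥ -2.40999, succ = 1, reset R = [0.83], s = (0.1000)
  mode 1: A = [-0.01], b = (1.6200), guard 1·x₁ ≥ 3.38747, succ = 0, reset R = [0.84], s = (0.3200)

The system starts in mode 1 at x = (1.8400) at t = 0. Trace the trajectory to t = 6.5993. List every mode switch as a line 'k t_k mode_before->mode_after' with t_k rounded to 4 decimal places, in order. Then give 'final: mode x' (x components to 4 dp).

Mode 1: guard c·x = 3.3875 hit at Δt = 0.9709 (t = 0.9709), x⁻ = (3.3875) → reset → x⁺ = (3.1655), jump to mode 0
Mode 0: guard c·x = -2.4100 hit at Δt = 1.5306 (t = 2.5015), x⁻ = (2.4100) → reset → x⁺ = (2.1003), jump to mode 1
Mode 1: guard c·x = 3.3875 hit at Δt = 0.8082 (t = 3.3098), x⁻ = (3.3875) → reset → x⁺ = (3.1655), jump to mode 0
Mode 0: guard c·x = -2.4100 hit at Δt = 1.5306 (t = 4.8404), x⁻ = (2.4100) → reset → x⁺ = (2.1003), jump to mode 1
Mode 1: guard c·x = 3.3875 hit at Δt = 0.8082 (t = 5.6486), x⁻ = (3.3875) → reset → x⁺ = (3.1655), jump to mode 0
Mode 0: flow for 0.9507 to horizon, guard not reached → x = (2.7558)

1 0.9709 1->0
2 2.5015 0->1
3 3.3098 1->0
4 4.8404 0->1
5 5.6486 1->0
final: 0 2.7558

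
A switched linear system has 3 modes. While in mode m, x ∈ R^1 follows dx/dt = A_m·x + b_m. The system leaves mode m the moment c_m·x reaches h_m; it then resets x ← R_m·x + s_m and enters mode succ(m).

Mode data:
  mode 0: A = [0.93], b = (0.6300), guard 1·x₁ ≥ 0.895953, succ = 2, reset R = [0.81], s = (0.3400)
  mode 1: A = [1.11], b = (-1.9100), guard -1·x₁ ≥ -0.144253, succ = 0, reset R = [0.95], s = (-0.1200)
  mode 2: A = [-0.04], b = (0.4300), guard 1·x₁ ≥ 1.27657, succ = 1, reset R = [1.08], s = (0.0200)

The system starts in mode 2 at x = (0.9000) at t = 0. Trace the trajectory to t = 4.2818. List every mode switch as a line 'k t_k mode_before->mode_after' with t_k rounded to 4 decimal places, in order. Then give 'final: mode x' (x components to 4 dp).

1 0.9745 2->1
2 2.4054 1->0
3 3.2848 0->2
4 3.8351 2->1
final: 1 1.1920

Mode 2: guard c·x = 1.2766 hit at Δt = 0.9745 (t = 0.9745), x⁻ = (1.2766) → reset → x⁺ = (1.3987), jump to mode 1
Mode 1: guard c·x = -0.1443 hit at Δt = 1.4309 (t = 2.4054), x⁻ = (0.1443) → reset → x⁺ = (0.0170), jump to mode 0
Mode 0: guard c·x = 0.8960 hit at Δt = 0.8794 (t = 3.2848), x⁻ = (0.8960) → reset → x⁺ = (1.0657), jump to mode 2
Mode 2: guard c·x = 1.2766 hit at Δt = 0.5503 (t = 3.8351), x⁻ = (1.2766) → reset → x⁺ = (1.3987), jump to mode 1
Mode 1: flow for 0.4467 to horizon, guard not reached → x = (1.1920)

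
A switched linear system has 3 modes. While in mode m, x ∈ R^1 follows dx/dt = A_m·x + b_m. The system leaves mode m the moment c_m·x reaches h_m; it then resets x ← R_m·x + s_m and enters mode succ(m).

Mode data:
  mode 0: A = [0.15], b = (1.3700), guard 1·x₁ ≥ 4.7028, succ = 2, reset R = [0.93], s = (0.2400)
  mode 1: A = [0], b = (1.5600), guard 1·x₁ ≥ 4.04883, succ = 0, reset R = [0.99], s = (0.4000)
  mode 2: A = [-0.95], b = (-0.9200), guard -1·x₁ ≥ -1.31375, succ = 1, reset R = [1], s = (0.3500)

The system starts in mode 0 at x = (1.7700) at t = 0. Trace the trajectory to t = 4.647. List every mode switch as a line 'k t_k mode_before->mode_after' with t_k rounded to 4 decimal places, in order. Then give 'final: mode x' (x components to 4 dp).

Mode 0: guard c·x = 4.7028 hit at Δt = 1.5881 (t = 1.5881), x⁻ = (4.7028) → reset → x⁺ = (4.6136), jump to mode 2
Mode 2: guard c·x = -1.3137 hit at Δt = 0.9415 (t = 2.5296), x⁻ = (1.3137) → reset → x⁺ = (1.6637), jump to mode 1
Mode 1: guard c·x = 4.0488 hit at Δt = 1.5289 (t = 4.0585), x⁻ = (4.0488) → reset → x⁺ = (4.4083), jump to mode 0
Mode 0: guard c·x = 4.7028 hit at Δt = 0.1434 (t = 4.2019), x⁻ = (4.7028) → reset → x⁺ = (4.6136), jump to mode 2
Mode 2: flow for 0.4451 to horizon, guard not reached → x = (2.6888)

1 1.5881 0->2
2 2.5296 2->1
3 4.0585 1->0
4 4.2019 0->2
final: 2 2.6888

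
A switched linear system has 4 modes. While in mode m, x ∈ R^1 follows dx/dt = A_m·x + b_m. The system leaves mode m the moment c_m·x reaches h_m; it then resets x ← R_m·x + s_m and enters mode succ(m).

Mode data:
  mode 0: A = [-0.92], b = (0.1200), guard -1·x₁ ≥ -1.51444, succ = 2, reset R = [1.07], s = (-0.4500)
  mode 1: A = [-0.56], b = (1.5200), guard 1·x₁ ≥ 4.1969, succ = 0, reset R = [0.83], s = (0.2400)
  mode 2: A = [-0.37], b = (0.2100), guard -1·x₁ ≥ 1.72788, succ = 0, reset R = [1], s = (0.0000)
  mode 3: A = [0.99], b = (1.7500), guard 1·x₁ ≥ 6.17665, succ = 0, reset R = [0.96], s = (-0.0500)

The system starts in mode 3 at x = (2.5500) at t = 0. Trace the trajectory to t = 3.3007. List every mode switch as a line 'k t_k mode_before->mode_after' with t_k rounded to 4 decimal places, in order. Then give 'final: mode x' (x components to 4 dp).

Mode 3: guard c·x = 6.1767 hit at Δt = 0.6159 (t = 0.6159), x⁻ = (6.1767) → reset → x⁺ = (5.8796), jump to mode 0
Mode 0: guard c·x = -1.5144 hit at Δt = 1.5479 (t = 2.1638), x⁻ = (1.5144) → reset → x⁺ = (1.1705), jump to mode 2
Mode 2: flow for 1.1369 to horizon, guard not reached → x = (0.9634)

1 0.6159 3->0
2 2.1638 0->2
final: 2 0.9634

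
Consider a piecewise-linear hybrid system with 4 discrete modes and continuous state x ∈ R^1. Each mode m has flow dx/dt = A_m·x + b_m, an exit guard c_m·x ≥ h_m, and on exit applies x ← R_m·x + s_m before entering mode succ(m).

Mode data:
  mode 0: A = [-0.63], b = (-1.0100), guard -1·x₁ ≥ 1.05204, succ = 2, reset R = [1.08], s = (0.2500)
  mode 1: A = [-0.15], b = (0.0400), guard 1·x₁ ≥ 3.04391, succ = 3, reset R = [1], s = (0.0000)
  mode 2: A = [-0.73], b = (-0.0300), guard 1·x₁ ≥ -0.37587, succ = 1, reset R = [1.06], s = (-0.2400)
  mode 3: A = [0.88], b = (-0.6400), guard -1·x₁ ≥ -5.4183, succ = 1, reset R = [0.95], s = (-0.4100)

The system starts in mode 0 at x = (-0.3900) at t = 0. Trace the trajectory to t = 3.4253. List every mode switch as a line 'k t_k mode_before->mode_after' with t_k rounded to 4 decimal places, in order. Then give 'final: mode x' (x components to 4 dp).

1 1.2524 0->2
2 2.5209 2->1
final: 1 -0.5236

Mode 0: guard c·x = 1.0520 hit at Δt = 1.2524 (t = 1.2524), x⁻ = (-1.0520) → reset → x⁺ = (-0.8862), jump to mode 2
Mode 2: guard c·x = -0.3759 hit at Δt = 1.2685 (t = 2.5209), x⁻ = (-0.3759) → reset → x⁺ = (-0.6384), jump to mode 1
Mode 1: flow for 0.9044 to horizon, guard not reached → x = (-0.5236)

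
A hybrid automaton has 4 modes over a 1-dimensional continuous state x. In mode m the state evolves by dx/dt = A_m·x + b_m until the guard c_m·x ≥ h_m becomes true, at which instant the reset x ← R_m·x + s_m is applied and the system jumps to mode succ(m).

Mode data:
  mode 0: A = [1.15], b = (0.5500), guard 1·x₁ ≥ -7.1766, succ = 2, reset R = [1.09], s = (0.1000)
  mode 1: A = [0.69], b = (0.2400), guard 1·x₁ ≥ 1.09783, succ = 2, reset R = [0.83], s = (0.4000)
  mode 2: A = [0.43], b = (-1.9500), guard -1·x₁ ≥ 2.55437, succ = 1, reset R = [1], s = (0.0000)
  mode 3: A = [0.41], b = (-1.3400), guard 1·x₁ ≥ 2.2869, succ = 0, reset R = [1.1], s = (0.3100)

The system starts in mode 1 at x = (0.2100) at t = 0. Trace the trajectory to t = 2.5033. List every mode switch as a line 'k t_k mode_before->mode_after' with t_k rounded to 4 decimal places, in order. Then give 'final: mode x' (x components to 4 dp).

Mode 1: guard c·x = 1.0978 hit at Δt = 1.3801 (t = 1.3801), x⁻ = (1.0978) → reset → x⁺ = (1.3112), jump to mode 2
Mode 2: flow for 1.1232 to horizon, guard not reached → x = (-0.6904)

1 1.3801 1->2
final: 2 -0.6904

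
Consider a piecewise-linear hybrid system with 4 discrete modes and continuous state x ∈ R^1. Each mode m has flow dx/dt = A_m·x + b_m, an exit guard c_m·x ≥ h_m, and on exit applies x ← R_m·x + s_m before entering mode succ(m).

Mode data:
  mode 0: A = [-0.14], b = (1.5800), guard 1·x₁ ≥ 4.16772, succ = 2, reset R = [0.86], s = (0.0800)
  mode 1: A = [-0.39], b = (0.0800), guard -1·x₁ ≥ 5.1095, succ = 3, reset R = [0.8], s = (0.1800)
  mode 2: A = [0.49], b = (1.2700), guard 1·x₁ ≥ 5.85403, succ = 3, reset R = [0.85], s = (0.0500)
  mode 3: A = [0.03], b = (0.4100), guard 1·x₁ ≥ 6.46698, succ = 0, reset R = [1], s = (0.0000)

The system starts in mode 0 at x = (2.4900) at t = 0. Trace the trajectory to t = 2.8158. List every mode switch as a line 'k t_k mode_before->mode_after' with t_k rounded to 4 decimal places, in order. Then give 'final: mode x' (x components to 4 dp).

Mode 0: guard c·x = 4.1677 hit at Δt = 1.5117 (t = 1.5117), x⁻ = (4.1677) → reset → x⁺ = (3.6642), jump to mode 2
Mode 2: guard c·x = 5.8540 hit at Δt = 0.6125 (t = 2.1242), x⁻ = (5.8540) → reset → x⁺ = (5.0259), jump to mode 3
Mode 3: flow for 0.6916 to horizon, guard not reached → x = (5.4178)

1 1.5117 0->2
2 2.1242 2->3
final: 3 5.4178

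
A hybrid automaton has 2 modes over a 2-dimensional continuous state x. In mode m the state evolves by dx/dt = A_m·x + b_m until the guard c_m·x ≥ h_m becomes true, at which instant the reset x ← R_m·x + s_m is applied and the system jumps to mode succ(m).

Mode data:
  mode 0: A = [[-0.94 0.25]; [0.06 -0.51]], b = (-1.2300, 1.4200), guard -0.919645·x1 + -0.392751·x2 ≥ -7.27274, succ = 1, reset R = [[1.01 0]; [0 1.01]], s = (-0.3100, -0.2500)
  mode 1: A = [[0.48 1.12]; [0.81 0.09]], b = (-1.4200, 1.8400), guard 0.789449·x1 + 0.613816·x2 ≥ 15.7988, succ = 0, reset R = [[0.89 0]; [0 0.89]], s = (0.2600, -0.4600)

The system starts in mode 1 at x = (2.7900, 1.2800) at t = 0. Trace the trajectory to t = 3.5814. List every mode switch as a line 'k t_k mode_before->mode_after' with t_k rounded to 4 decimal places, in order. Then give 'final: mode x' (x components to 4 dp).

1 1.3064 1->0
2 2.2315 0->1
3 2.7667 1->0
final: 0 5.2445 7.6194

Mode 1: guard c·x = 15.7988 hit at Δt = 1.3064 (t = 1.3064), x⁻ = (11.9035, 10.4292) → reset → x⁺ = (10.8541, 8.8220), jump to mode 0
Mode 0: guard c·x = -7.2727 hit at Δt = 0.9251 (t = 2.2315), x⁻ = (4.9724, 6.8742) → reset → x⁺ = (4.7122, 6.6930), jump to mode 1
Mode 1: guard c·x = 15.7988 hit at Δt = 0.5351 (t = 2.7667), x⁻ = (11.1631, 11.3814) → reset → x⁺ = (10.1952, 9.6695), jump to mode 0
Mode 0: flow for 0.8147 to horizon, guard not reached → x = (5.2445, 7.6194)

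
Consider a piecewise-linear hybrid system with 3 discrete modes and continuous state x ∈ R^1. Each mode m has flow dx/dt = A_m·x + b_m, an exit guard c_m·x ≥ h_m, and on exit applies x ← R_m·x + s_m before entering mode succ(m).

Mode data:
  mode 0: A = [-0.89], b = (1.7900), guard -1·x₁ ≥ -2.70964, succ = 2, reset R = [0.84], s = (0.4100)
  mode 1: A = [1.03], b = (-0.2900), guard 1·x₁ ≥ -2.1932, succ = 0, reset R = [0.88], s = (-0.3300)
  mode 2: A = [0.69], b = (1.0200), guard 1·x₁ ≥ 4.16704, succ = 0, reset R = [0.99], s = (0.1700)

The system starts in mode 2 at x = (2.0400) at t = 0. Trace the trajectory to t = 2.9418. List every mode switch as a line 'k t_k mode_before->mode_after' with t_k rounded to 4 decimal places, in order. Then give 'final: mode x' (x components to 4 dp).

1 0.6853 2->0
2 2.0167 0->2
3 2.4577 2->0
final: 0 3.4958

Mode 2: guard c·x = 4.1670 hit at Δt = 0.6853 (t = 0.6853), x⁻ = (4.1670) → reset → x⁺ = (4.2954), jump to mode 0
Mode 0: guard c·x = -2.7096 hit at Δt = 1.3314 (t = 2.0167), x⁻ = (2.7096) → reset → x⁺ = (2.6861), jump to mode 2
Mode 2: guard c·x = 4.1670 hit at Δt = 0.4410 (t = 2.4577), x⁻ = (4.1670) → reset → x⁺ = (4.2954), jump to mode 0
Mode 0: flow for 0.4841 to horizon, guard not reached → x = (3.4958)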